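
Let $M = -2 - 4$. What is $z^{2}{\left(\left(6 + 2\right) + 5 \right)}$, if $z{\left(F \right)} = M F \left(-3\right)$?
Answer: $54756$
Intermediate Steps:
$M = -6$
$z{\left(F \right)} = 18 F$ ($z{\left(F \right)} = - 6 F \left(-3\right) = 18 F$)
$z^{2}{\left(\left(6 + 2\right) + 5 \right)} = \left(18 \left(\left(6 + 2\right) + 5\right)\right)^{2} = \left(18 \left(8 + 5\right)\right)^{2} = \left(18 \cdot 13\right)^{2} = 234^{2} = 54756$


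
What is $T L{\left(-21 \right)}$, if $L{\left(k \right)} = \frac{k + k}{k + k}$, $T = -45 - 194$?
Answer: $-239$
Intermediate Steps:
$T = -239$
$L{\left(k \right)} = 1$ ($L{\left(k \right)} = \frac{2 k}{2 k} = 2 k \frac{1}{2 k} = 1$)
$T L{\left(-21 \right)} = \left(-239\right) 1 = -239$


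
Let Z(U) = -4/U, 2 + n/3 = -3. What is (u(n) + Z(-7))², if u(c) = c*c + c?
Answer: 2172676/49 ≈ 44340.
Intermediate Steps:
n = -15 (n = -6 + 3*(-3) = -6 - 9 = -15)
u(c) = c + c² (u(c) = c² + c = c + c²)
(u(n) + Z(-7))² = (-15*(1 - 15) - 4/(-7))² = (-15*(-14) - 4*(-⅐))² = (210 + 4/7)² = (1474/7)² = 2172676/49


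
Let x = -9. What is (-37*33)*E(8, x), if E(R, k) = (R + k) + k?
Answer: 12210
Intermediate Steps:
E(R, k) = R + 2*k
(-37*33)*E(8, x) = (-37*33)*(8 + 2*(-9)) = -1221*(8 - 18) = -1221*(-10) = 12210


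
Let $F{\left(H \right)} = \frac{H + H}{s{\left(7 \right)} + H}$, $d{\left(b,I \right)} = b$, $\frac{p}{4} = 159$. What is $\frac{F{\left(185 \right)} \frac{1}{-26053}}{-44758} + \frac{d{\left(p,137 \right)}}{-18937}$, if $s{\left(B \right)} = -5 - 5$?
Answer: $- \frac{12978471635951}{386436054463165} \approx -0.033585$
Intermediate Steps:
$s{\left(B \right)} = -10$
$p = 636$ ($p = 4 \cdot 159 = 636$)
$F{\left(H \right)} = \frac{2 H}{-10 + H}$ ($F{\left(H \right)} = \frac{H + H}{-10 + H} = \frac{2 H}{-10 + H}$)
$\frac{F{\left(185 \right)} \frac{1}{-26053}}{-44758} + \frac{d{\left(p,137 \right)}}{-18937} = \frac{2 \cdot 185 \frac{1}{-10 + 185} \frac{1}{-26053}}{-44758} + \frac{636}{-18937} = 2 \cdot 185 \cdot \frac{1}{175} \left(- \frac{1}{26053}\right) \left(- \frac{1}{44758}\right) + 636 \left(- \frac{1}{18937}\right) = 2 \cdot 185 \cdot \frac{1}{175} \left(- \frac{1}{26053}\right) \left(- \frac{1}{44758}\right) - \frac{636}{18937} = \frac{74}{35} \left(- \frac{1}{26053}\right) \left(- \frac{1}{44758}\right) - \frac{636}{18937} = \left(- \frac{74}{911855}\right) \left(- \frac{1}{44758}\right) - \frac{636}{18937} = \frac{37}{20406403045} - \frac{636}{18937} = - \frac{12978471635951}{386436054463165}$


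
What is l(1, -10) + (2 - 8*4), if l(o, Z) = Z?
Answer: -40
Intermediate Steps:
l(1, -10) + (2 - 8*4) = -10 + (2 - 8*4) = -10 + (2 - 32) = -10 - 30 = -40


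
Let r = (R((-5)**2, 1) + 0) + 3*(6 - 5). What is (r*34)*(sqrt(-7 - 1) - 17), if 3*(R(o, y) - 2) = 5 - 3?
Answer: -9826/3 + 1156*I*sqrt(2)/3 ≈ -3275.3 + 544.94*I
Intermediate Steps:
R(o, y) = 8/3 (R(o, y) = 2 + (5 - 3)/3 = 2 + (1/3)*2 = 2 + 2/3 = 8/3)
r = 17/3 (r = (8/3 + 0) + 3*(6 - 5) = 8/3 + 3*1 = 8/3 + 3 = 17/3 ≈ 5.6667)
(r*34)*(sqrt(-7 - 1) - 17) = ((17/3)*34)*(sqrt(-7 - 1) - 17) = 578*(sqrt(-8) - 17)/3 = 578*(2*I*sqrt(2) - 17)/3 = 578*(-17 + 2*I*sqrt(2))/3 = -9826/3 + 1156*I*sqrt(2)/3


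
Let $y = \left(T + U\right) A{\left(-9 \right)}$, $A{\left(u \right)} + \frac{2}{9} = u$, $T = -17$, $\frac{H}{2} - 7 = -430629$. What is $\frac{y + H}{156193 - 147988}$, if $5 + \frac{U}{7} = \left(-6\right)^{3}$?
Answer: $- \frac{7621384}{73845} \approx -103.21$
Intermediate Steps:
$H = -861244$ ($H = 14 + 2 \left(-430629\right) = 14 - 861258 = -861244$)
$A{\left(u \right)} = - \frac{2}{9} + u$
$U = -1547$ ($U = -35 + 7 \left(-6\right)^{3} = -35 + 7 \left(-216\right) = -35 - 1512 = -1547$)
$y = \frac{129812}{9}$ ($y = \left(-17 - 1547\right) \left(- \frac{2}{9} - 9\right) = \left(-1564\right) \left(- \frac{83}{9}\right) = \frac{129812}{9} \approx 14424.0$)
$\frac{y + H}{156193 - 147988} = \frac{\frac{129812}{9} - 861244}{156193 - 147988} = - \frac{7621384}{9 \cdot 8205} = \left(- \frac{7621384}{9}\right) \frac{1}{8205} = - \frac{7621384}{73845}$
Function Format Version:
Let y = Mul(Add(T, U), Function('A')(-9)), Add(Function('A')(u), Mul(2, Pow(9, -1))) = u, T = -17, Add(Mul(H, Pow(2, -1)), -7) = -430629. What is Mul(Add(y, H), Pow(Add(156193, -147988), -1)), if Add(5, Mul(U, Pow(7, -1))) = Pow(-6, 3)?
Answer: Rational(-7621384, 73845) ≈ -103.21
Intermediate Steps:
H = -861244 (H = Add(14, Mul(2, -430629)) = Add(14, -861258) = -861244)
Function('A')(u) = Add(Rational(-2, 9), u)
U = -1547 (U = Add(-35, Mul(7, Pow(-6, 3))) = Add(-35, Mul(7, -216)) = Add(-35, -1512) = -1547)
y = Rational(129812, 9) (y = Mul(Add(-17, -1547), Add(Rational(-2, 9), -9)) = Mul(-1564, Rational(-83, 9)) = Rational(129812, 9) ≈ 14424.)
Mul(Add(y, H), Pow(Add(156193, -147988), -1)) = Mul(Add(Rational(129812, 9), -861244), Pow(Add(156193, -147988), -1)) = Mul(Rational(-7621384, 9), Pow(8205, -1)) = Mul(Rational(-7621384, 9), Rational(1, 8205)) = Rational(-7621384, 73845)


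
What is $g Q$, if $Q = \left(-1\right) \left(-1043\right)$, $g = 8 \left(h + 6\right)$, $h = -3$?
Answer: $25032$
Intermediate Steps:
$g = 24$ ($g = 8 \left(-3 + 6\right) = 8 \cdot 3 = 24$)
$Q = 1043$
$g Q = 24 \cdot 1043 = 25032$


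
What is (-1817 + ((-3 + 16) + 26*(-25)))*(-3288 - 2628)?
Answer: 14517864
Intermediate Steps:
(-1817 + ((-3 + 16) + 26*(-25)))*(-3288 - 2628) = (-1817 + (13 - 650))*(-5916) = (-1817 - 637)*(-5916) = -2454*(-5916) = 14517864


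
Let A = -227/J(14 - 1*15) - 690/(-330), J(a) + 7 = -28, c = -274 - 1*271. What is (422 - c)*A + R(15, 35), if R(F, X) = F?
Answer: 3198809/385 ≈ 8308.6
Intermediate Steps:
c = -545 (c = -274 - 271 = -545)
J(a) = -35 (J(a) = -7 - 28 = -35)
A = 3302/385 (A = -227/(-35) - 690/(-330) = -227*(-1/35) - 690*(-1/330) = 227/35 + 23/11 = 3302/385 ≈ 8.5766)
(422 - c)*A + R(15, 35) = (422 - 1*(-545))*(3302/385) + 15 = (422 + 545)*(3302/385) + 15 = 967*(3302/385) + 15 = 3193034/385 + 15 = 3198809/385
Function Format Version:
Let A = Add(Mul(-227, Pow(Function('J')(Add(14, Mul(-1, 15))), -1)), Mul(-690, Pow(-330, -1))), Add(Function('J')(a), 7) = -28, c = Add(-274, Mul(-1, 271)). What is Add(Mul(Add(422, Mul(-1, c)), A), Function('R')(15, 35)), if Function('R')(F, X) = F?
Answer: Rational(3198809, 385) ≈ 8308.6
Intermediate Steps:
c = -545 (c = Add(-274, -271) = -545)
Function('J')(a) = -35 (Function('J')(a) = Add(-7, -28) = -35)
A = Rational(3302, 385) (A = Add(Mul(-227, Pow(-35, -1)), Mul(-690, Pow(-330, -1))) = Add(Mul(-227, Rational(-1, 35)), Mul(-690, Rational(-1, 330))) = Add(Rational(227, 35), Rational(23, 11)) = Rational(3302, 385) ≈ 8.5766)
Add(Mul(Add(422, Mul(-1, c)), A), Function('R')(15, 35)) = Add(Mul(Add(422, Mul(-1, -545)), Rational(3302, 385)), 15) = Add(Mul(Add(422, 545), Rational(3302, 385)), 15) = Add(Mul(967, Rational(3302, 385)), 15) = Add(Rational(3193034, 385), 15) = Rational(3198809, 385)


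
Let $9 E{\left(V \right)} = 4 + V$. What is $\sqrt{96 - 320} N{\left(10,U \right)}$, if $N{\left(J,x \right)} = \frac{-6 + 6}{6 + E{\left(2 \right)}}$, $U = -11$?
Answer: $0$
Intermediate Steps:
$E{\left(V \right)} = \frac{4}{9} + \frac{V}{9}$ ($E{\left(V \right)} = \frac{4 + V}{9} = \frac{4}{9} + \frac{V}{9}$)
$N{\left(J,x \right)} = 0$ ($N{\left(J,x \right)} = \frac{-6 + 6}{6 + \left(\frac{4}{9} + \frac{1}{9} \cdot 2\right)} = \frac{0}{6 + \left(\frac{4}{9} + \frac{2}{9}\right)} = \frac{0}{6 + \frac{2}{3}} = \frac{0}{\frac{20}{3}} = 0 \cdot \frac{3}{20} = 0$)
$\sqrt{96 - 320} N{\left(10,U \right)} = \sqrt{96 - 320} \cdot 0 = \sqrt{-224} \cdot 0 = 4 i \sqrt{14} \cdot 0 = 0$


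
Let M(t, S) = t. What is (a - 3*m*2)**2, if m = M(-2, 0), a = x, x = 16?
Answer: 784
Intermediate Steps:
a = 16
m = -2
(a - 3*m*2)**2 = (16 - 3*(-2)*2)**2 = (16 + 6*2)**2 = (16 + 12)**2 = 28**2 = 784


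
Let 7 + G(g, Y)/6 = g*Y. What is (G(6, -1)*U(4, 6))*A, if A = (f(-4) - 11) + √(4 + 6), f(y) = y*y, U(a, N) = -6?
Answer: 2340 + 468*√10 ≈ 3819.9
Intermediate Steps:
f(y) = y²
G(g, Y) = -42 + 6*Y*g (G(g, Y) = -42 + 6*(g*Y) = -42 + 6*(Y*g) = -42 + 6*Y*g)
A = 5 + √10 (A = ((-4)² - 11) + √(4 + 6) = (16 - 11) + √10 = 5 + √10 ≈ 8.1623)
(G(6, -1)*U(4, 6))*A = ((-42 + 6*(-1)*6)*(-6))*(5 + √10) = ((-42 - 36)*(-6))*(5 + √10) = (-78*(-6))*(5 + √10) = 468*(5 + √10) = 2340 + 468*√10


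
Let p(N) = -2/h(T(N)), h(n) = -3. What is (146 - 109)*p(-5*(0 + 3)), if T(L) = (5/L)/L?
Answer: 74/3 ≈ 24.667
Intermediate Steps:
T(L) = 5/L²
p(N) = ⅔ (p(N) = -2/(-3) = -2*(-⅓) = ⅔)
(146 - 109)*p(-5*(0 + 3)) = (146 - 109)*(⅔) = 37*(⅔) = 74/3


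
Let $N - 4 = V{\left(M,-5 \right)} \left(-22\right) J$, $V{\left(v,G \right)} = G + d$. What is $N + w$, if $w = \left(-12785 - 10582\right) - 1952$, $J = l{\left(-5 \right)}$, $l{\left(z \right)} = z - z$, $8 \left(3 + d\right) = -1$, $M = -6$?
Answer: $-25315$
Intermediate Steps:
$d = - \frac{25}{8}$ ($d = -3 + \frac{1}{8} \left(-1\right) = -3 - \frac{1}{8} = - \frac{25}{8} \approx -3.125$)
$V{\left(v,G \right)} = - \frac{25}{8} + G$ ($V{\left(v,G \right)} = G - \frac{25}{8} = - \frac{25}{8} + G$)
$l{\left(z \right)} = 0$
$J = 0$
$w = -25319$ ($w = -23367 - 1952 = -25319$)
$N = 4$ ($N = 4 + \left(- \frac{25}{8} - 5\right) \left(-22\right) 0 = 4 + \left(- \frac{65}{8}\right) \left(-22\right) 0 = 4 + \frac{715}{4} \cdot 0 = 4 + 0 = 4$)
$N + w = 4 - 25319 = -25315$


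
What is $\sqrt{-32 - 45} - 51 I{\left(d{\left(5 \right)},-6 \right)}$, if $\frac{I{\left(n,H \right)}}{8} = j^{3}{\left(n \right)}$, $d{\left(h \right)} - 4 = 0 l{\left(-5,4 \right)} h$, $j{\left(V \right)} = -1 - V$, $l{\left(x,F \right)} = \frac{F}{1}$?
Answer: $51000 + i \sqrt{77} \approx 51000.0 + 8.775 i$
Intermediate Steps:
$l{\left(x,F \right)} = F$ ($l{\left(x,F \right)} = F 1 = F$)
$d{\left(h \right)} = 4$ ($d{\left(h \right)} = 4 + 0 \cdot 4 h = 4 + 0 h = 4 + 0 = 4$)
$I{\left(n,H \right)} = 8 \left(-1 - n\right)^{3}$
$\sqrt{-32 - 45} - 51 I{\left(d{\left(5 \right)},-6 \right)} = \sqrt{-32 - 45} - 51 \left(- 8 \left(1 + 4\right)^{3}\right) = \sqrt{-77} - 51 \left(- 8 \cdot 5^{3}\right) = i \sqrt{77} - 51 \left(\left(-8\right) 125\right) = i \sqrt{77} - -51000 = i \sqrt{77} + 51000 = 51000 + i \sqrt{77}$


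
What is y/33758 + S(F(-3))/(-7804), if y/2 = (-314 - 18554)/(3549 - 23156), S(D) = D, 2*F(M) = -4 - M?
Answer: 625438297/5165413799224 ≈ 0.00012108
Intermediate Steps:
F(M) = -2 - M/2 (F(M) = (-4 - M)/2 = -2 - M/2)
y = 37736/19607 (y = 2*((-314 - 18554)/(3549 - 23156)) = 2*(-18868/(-19607)) = 2*(-18868*(-1/19607)) = 2*(18868/19607) = 37736/19607 ≈ 1.9246)
y/33758 + S(F(-3))/(-7804) = (37736/19607)/33758 + (-2 - ½*(-3))/(-7804) = (37736/19607)*(1/33758) + (-2 + 3/2)*(-1/7804) = 18868/330946553 - ½*(-1/7804) = 18868/330946553 + 1/15608 = 625438297/5165413799224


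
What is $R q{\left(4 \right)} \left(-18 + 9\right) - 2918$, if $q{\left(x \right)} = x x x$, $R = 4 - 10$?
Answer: $538$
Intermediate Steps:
$R = -6$ ($R = 4 - 10 = -6$)
$q{\left(x \right)} = x^{3}$ ($q{\left(x \right)} = x^{2} x = x^{3}$)
$R q{\left(4 \right)} \left(-18 + 9\right) - 2918 = - 6 \cdot 4^{3} \left(-18 + 9\right) - 2918 = \left(-6\right) 64 \left(-9\right) - 2918 = \left(-384\right) \left(-9\right) - 2918 = 3456 - 2918 = 538$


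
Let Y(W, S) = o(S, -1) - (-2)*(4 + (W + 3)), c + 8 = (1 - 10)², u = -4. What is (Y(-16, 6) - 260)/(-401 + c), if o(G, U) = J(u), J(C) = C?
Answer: 141/164 ≈ 0.85976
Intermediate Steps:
o(G, U) = -4
c = 73 (c = -8 + (1 - 10)² = -8 + (-9)² = -8 + 81 = 73)
Y(W, S) = 10 + 2*W (Y(W, S) = -4 - (-2)*(4 + (W + 3)) = -4 - (-2)*(4 + (3 + W)) = -4 - (-2)*(7 + W) = -4 - (-14 - 2*W) = -4 + (14 + 2*W) = 10 + 2*W)
(Y(-16, 6) - 260)/(-401 + c) = ((10 + 2*(-16)) - 260)/(-401 + 73) = ((10 - 32) - 260)/(-328) = (-22 - 260)*(-1/328) = -282*(-1/328) = 141/164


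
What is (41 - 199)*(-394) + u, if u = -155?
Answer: 62097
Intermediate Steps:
(41 - 199)*(-394) + u = (41 - 199)*(-394) - 155 = -158*(-394) - 155 = 62252 - 155 = 62097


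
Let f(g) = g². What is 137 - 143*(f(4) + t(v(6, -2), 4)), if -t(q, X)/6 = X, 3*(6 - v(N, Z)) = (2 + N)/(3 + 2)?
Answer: 1281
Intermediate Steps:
v(N, Z) = 88/15 - N/15 (v(N, Z) = 6 - (2 + N)/(3*(3 + 2)) = 6 - (2 + N)/(3*5) = 6 - (⅖ + N/5)/3 = 6 + (-2/15 - N/15) = 88/15 - N/15)
t(q, X) = -6*X
137 - 143*(f(4) + t(v(6, -2), 4)) = 137 - 143*(4² - 6*4) = 137 - 143*(16 - 24) = 137 - 143*(-8) = 137 + 1144 = 1281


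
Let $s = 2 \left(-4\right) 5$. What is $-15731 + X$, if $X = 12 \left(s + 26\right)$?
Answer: $-15899$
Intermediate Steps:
$s = -40$ ($s = \left(-8\right) 5 = -40$)
$X = -168$ ($X = 12 \left(-40 + 26\right) = 12 \left(-14\right) = -168$)
$-15731 + X = -15731 - 168 = -15899$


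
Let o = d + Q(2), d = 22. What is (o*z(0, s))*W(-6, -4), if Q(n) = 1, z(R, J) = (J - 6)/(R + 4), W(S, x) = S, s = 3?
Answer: 207/2 ≈ 103.50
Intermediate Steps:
z(R, J) = (-6 + J)/(4 + R)
o = 23 (o = 22 + 1 = 23)
(o*z(0, s))*W(-6, -4) = (23*((-6 + 3)/(4 + 0)))*(-6) = (23*(-3/4))*(-6) = (23*((¼)*(-3)))*(-6) = (23*(-¾))*(-6) = -69/4*(-6) = 207/2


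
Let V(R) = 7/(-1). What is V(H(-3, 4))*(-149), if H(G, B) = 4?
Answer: 1043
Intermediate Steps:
V(R) = -7 (V(R) = 7*(-1) = -7)
V(H(-3, 4))*(-149) = -7*(-149) = 1043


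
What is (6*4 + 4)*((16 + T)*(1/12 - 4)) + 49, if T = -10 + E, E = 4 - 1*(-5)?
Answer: -1596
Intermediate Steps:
E = 9 (E = 4 + 5 = 9)
T = -1 (T = -10 + 9 = -1)
(6*4 + 4)*((16 + T)*(1/12 - 4)) + 49 = (6*4 + 4)*((16 - 1)*(1/12 - 4)) + 49 = (24 + 4)*(15*(1/12 - 4)) + 49 = 28*(15*(-47/12)) + 49 = 28*(-235/4) + 49 = -1645 + 49 = -1596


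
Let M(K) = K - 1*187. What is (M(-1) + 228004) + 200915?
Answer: 428731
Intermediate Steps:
M(K) = -187 + K (M(K) = K - 187 = -187 + K)
(M(-1) + 228004) + 200915 = ((-187 - 1) + 228004) + 200915 = (-188 + 228004) + 200915 = 227816 + 200915 = 428731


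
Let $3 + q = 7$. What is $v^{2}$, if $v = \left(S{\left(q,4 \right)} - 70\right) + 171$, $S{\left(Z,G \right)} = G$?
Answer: $11025$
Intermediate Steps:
$q = 4$ ($q = -3 + 7 = 4$)
$v = 105$ ($v = \left(4 - 70\right) + 171 = -66 + 171 = 105$)
$v^{2} = 105^{2} = 11025$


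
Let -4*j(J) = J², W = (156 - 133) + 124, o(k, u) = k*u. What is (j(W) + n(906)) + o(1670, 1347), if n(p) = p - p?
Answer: 8976351/4 ≈ 2.2441e+6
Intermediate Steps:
n(p) = 0
W = 147 (W = 23 + 124 = 147)
j(J) = -J²/4
(j(W) + n(906)) + o(1670, 1347) = (-¼*147² + 0) + 1670*1347 = (-¼*21609 + 0) + 2249490 = (-21609/4 + 0) + 2249490 = -21609/4 + 2249490 = 8976351/4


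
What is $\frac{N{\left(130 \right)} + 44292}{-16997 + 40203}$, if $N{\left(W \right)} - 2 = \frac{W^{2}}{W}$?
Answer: $\frac{22212}{11603} \approx 1.9143$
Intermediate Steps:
$N{\left(W \right)} = 2 + W$ ($N{\left(W \right)} = 2 + \frac{W^{2}}{W} = 2 + W$)
$\frac{N{\left(130 \right)} + 44292}{-16997 + 40203} = \frac{\left(2 + 130\right) + 44292}{-16997 + 40203} = \frac{132 + 44292}{23206} = 44424 \cdot \frac{1}{23206} = \frac{22212}{11603}$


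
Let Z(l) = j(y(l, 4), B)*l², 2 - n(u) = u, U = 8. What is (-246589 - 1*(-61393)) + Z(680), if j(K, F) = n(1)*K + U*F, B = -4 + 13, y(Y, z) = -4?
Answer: 31258004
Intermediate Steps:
n(u) = 2 - u
B = 9
j(K, F) = K + 8*F (j(K, F) = (2 - 1*1)*K + 8*F = (2 - 1)*K + 8*F = 1*K + 8*F = K + 8*F)
Z(l) = 68*l² (Z(l) = (-4 + 8*9)*l² = (-4 + 72)*l² = 68*l²)
(-246589 - 1*(-61393)) + Z(680) = (-246589 - 1*(-61393)) + 68*680² = (-246589 + 61393) + 68*462400 = -185196 + 31443200 = 31258004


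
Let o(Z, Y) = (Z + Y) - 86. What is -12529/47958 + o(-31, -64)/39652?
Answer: -252740153/950815308 ≈ -0.26581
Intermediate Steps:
o(Z, Y) = -86 + Y + Z (o(Z, Y) = (Y + Z) - 86 = -86 + Y + Z)
-12529/47958 + o(-31, -64)/39652 = -12529/47958 + (-86 - 64 - 31)/39652 = -12529*1/47958 - 181*1/39652 = -12529/47958 - 181/39652 = -252740153/950815308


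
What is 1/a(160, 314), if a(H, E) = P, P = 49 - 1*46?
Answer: ⅓ ≈ 0.33333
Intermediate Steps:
P = 3 (P = 49 - 46 = 3)
a(H, E) = 3
1/a(160, 314) = 1/3 = ⅓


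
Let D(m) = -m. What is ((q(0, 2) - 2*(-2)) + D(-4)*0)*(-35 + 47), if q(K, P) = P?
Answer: 72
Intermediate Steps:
((q(0, 2) - 2*(-2)) + D(-4)*0)*(-35 + 47) = ((2 - 2*(-2)) - 1*(-4)*0)*(-35 + 47) = ((2 + 4) + 4*0)*12 = (6 + 0)*12 = 6*12 = 72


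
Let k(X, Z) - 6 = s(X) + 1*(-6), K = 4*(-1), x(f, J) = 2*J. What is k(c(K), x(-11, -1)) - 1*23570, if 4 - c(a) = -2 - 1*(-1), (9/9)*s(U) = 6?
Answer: -23564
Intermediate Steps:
s(U) = 6
K = -4
c(a) = 5 (c(a) = 4 - (-2 - 1*(-1)) = 4 - (-2 + 1) = 4 - 1*(-1) = 4 + 1 = 5)
k(X, Z) = 6 (k(X, Z) = 6 + (6 + 1*(-6)) = 6 + (6 - 6) = 6 + 0 = 6)
k(c(K), x(-11, -1)) - 1*23570 = 6 - 1*23570 = 6 - 23570 = -23564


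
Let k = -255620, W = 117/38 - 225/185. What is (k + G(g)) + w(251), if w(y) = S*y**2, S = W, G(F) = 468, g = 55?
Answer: -193744093/1406 ≈ -1.3780e+5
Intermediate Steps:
W = 2619/1406 (W = 117*(1/38) - 225*1/185 = 117/38 - 45/37 = 2619/1406 ≈ 1.8627)
S = 2619/1406 ≈ 1.8627
w(y) = 2619*y**2/1406
(k + G(g)) + w(251) = (-255620 + 468) + (2619/1406)*251**2 = -255152 + (2619/1406)*63001 = -255152 + 164999619/1406 = -193744093/1406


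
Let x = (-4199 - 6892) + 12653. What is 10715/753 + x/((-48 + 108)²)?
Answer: 6625031/451800 ≈ 14.664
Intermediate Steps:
x = 1562 (x = -11091 + 12653 = 1562)
10715/753 + x/((-48 + 108)²) = 10715/753 + 1562/((-48 + 108)²) = 10715*(1/753) + 1562/(60²) = 10715/753 + 1562/3600 = 10715/753 + 1562*(1/3600) = 10715/753 + 781/1800 = 6625031/451800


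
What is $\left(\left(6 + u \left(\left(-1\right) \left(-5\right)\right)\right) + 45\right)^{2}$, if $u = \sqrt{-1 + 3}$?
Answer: $2651 + 510 \sqrt{2} \approx 3372.3$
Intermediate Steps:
$u = \sqrt{2} \approx 1.4142$
$\left(\left(6 + u \left(\left(-1\right) \left(-5\right)\right)\right) + 45\right)^{2} = \left(\left(6 + \sqrt{2} \left(\left(-1\right) \left(-5\right)\right)\right) + 45\right)^{2} = \left(\left(6 + \sqrt{2} \cdot 5\right) + 45\right)^{2} = \left(\left(6 + 5 \sqrt{2}\right) + 45\right)^{2} = \left(51 + 5 \sqrt{2}\right)^{2}$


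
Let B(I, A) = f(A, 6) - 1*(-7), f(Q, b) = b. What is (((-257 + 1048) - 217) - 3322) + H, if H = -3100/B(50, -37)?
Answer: -38824/13 ≈ -2986.5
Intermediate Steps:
B(I, A) = 13 (B(I, A) = 6 - 1*(-7) = 6 + 7 = 13)
H = -3100/13 ≈ -238.46
(((-257 + 1048) - 217) - 3322) + H = (((-257 + 1048) - 217) - 3322) - 3100/13 = ((791 - 217) - 3322) - 3100/13 = (574 - 3322) - 3100/13 = -2748 - 3100/13 = -38824/13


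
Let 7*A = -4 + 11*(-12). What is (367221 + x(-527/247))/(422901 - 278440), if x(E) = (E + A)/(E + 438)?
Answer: 276742482192/108867687593 ≈ 2.5420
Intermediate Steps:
A = -136/7 (A = (-4 + 11*(-12))/7 = (-4 - 132)/7 = (⅐)*(-136) = -136/7 ≈ -19.429)
x(E) = (-136/7 + E)/(438 + E) (x(E) = (E - 136/7)/(E + 438) = (-136/7 + E)/(438 + E))
(367221 + x(-527/247))/(422901 - 278440) = (367221 + (-136/7 - 527/247)/(438 - 527/247))/(422901 - 278440) = (367221 + (-136/7 - 527*1/247)/(438 - 527*1/247))/144461 = (367221 + (-136/7 - 527/247)/(438 - 527/247))*(1/144461) = (367221 - 37281/1729/(107659/247))*(1/144461) = (367221 + (247/107659)*(-37281/1729))*(1/144461) = (367221 - 37281/753613)*(1/144461) = (276742482192/753613)*(1/144461) = 276742482192/108867687593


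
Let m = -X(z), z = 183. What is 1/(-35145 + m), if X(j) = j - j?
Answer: -1/35145 ≈ -2.8454e-5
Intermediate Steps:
X(j) = 0
m = 0 (m = -1*0 = 0)
1/(-35145 + m) = 1/(-35145 + 0) = 1/(-35145) = -1/35145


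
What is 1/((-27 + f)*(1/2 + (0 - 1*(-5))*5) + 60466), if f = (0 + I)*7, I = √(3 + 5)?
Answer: 239110/14292378433 - 1428*√2/14292378433 ≈ 1.6589e-5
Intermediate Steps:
I = 2*√2 (I = √8 = 2*√2 ≈ 2.8284)
f = 14*√2 (f = (0 + 2*√2)*7 = (2*√2)*7 = 14*√2 ≈ 19.799)
1/((-27 + f)*(1/2 + (0 - 1*(-5))*5) + 60466) = 1/((-27 + 14*√2)*(1/2 + (0 - 1*(-5))*5) + 60466) = 1/((-27 + 14*√2)*(½ + (0 + 5)*5) + 60466) = 1/((-27 + 14*√2)*(½ + 5*5) + 60466) = 1/((-27 + 14*√2)*(½ + 25) + 60466) = 1/((-27 + 14*√2)*(51/2) + 60466) = 1/((-1377/2 + 357*√2) + 60466) = 1/(119555/2 + 357*√2)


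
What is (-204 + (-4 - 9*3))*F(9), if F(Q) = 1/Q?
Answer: -235/9 ≈ -26.111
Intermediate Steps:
(-204 + (-4 - 9*3))*F(9) = (-204 + (-4 - 9*3))/9 = (-204 + (-4 - 27))*(⅑) = (-204 - 31)*(⅑) = -235*⅑ = -235/9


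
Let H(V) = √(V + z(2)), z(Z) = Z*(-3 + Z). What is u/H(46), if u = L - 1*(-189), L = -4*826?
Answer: -3115*√11/22 ≈ -469.60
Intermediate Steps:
L = -3304
H(V) = √(-2 + V) (H(V) = √(V + 2*(-3 + 2)) = √(V + 2*(-1)) = √(V - 2) = √(-2 + V))
u = -3115 (u = -3304 - 1*(-189) = -3304 + 189 = -3115)
u/H(46) = -3115/√(-2 + 46) = -3115*√11/22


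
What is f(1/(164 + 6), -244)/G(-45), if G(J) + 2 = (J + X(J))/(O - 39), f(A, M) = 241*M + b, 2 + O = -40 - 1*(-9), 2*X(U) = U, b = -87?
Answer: 942256/17 ≈ 55427.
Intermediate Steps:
X(U) = U/2
O = -33 (O = -2 + (-40 - 1*(-9)) = -2 + (-40 + 9) = -2 - 31 = -33)
f(A, M) = -87 + 241*M (f(A, M) = 241*M - 87 = -87 + 241*M)
G(J) = -2 - J/48 (G(J) = -2 + (J + J/2)/(-33 - 39) = -2 + (3*J/2)/(-72) = -2 + (3*J/2)*(-1/72) = -2 - J/48)
f(1/(164 + 6), -244)/G(-45) = (-87 + 241*(-244))/(-2 - 1/48*(-45)) = (-87 - 58804)/(-2 + 15/16) = -58891/(-17/16) = -58891*(-16/17) = 942256/17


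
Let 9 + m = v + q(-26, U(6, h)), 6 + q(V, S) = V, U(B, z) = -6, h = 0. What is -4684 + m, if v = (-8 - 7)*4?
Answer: -4785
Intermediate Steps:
q(V, S) = -6 + V
v = -60 (v = -15*4 = -60)
m = -101 (m = -9 + (-60 + (-6 - 26)) = -9 + (-60 - 32) = -9 - 92 = -101)
-4684 + m = -4684 - 101 = -4785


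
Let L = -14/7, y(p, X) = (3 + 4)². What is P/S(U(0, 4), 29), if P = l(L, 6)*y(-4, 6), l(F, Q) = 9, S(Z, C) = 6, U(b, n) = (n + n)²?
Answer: 147/2 ≈ 73.500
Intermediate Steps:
U(b, n) = 4*n² (U(b, n) = (2*n)² = 4*n²)
y(p, X) = 49 (y(p, X) = 7² = 49)
L = -2 (L = -14*⅐ = -2)
P = 441 (P = 9*49 = 441)
P/S(U(0, 4), 29) = 441/6 = 441*(⅙) = 147/2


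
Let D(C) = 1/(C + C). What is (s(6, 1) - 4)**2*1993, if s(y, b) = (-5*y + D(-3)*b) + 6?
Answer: 56922073/36 ≈ 1.5812e+6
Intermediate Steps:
D(C) = 1/(2*C)
s(y, b) = 6 - 5*y - b/6 (s(y, b) = (-5*y + ((1/2)/(-3))*b) + 6 = (-5*y + ((1/2)*(-1/3))*b) + 6 = (-5*y - b/6) + 6 = 6 - 5*y - b/6)
(s(6, 1) - 4)**2*1993 = ((6 - 5*6 - 1/6*1) - 4)**2*1993 = ((6 - 30 - 1/6) - 4)**2*1993 = (-145/6 - 4)**2*1993 = (-169/6)**2*1993 = (28561/36)*1993 = 56922073/36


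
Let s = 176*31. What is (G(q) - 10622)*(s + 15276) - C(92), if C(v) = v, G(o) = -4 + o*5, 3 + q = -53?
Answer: -226103284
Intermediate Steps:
q = -56 (q = -3 - 53 = -56)
G(o) = -4 + 5*o
s = 5456
(G(q) - 10622)*(s + 15276) - C(92) = ((-4 + 5*(-56)) - 10622)*(5456 + 15276) - 1*92 = ((-4 - 280) - 10622)*20732 - 92 = (-284 - 10622)*20732 - 92 = -10906*20732 - 92 = -226103192 - 92 = -226103284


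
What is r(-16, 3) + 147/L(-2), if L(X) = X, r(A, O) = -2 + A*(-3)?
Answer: -55/2 ≈ -27.500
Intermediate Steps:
r(A, O) = -2 - 3*A
r(-16, 3) + 147/L(-2) = (-2 - 3*(-16)) + 147/(-2) = (-2 + 48) + 147*(-½) = 46 - 147/2 = -55/2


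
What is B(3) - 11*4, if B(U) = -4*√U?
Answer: -44 - 4*√3 ≈ -50.928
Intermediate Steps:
B(3) - 11*4 = -4*√3 - 11*4 = -4*√3 - 44 = -44 - 4*√3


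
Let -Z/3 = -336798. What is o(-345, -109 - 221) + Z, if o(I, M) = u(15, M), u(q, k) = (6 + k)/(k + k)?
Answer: 55571697/55 ≈ 1.0104e+6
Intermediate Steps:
Z = 1010394 (Z = -3*(-336798) = 1010394)
u(q, k) = (6 + k)/(2*k) (u(q, k) = (6 + k)/((2*k)) = (6 + k)*(1/(2*k)) = (6 + k)/(2*k))
o(I, M) = (6 + M)/(2*M)
o(-345, -109 - 221) + Z = (6 + (-109 - 221))/(2*(-109 - 221)) + 1010394 = (½)*(6 - 330)/(-330) + 1010394 = (½)*(-1/330)*(-324) + 1010394 = 27/55 + 1010394 = 55571697/55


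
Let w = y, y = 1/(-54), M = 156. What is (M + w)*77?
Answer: 648571/54 ≈ 12011.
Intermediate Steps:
y = -1/54 ≈ -0.018519
w = -1/54 ≈ -0.018519
(M + w)*77 = (156 - 1/54)*77 = (8423/54)*77 = 648571/54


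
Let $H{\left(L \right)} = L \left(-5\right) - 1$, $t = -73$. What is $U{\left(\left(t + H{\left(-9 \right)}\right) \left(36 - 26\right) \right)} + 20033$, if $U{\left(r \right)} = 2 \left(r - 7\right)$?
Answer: $19439$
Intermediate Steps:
$H{\left(L \right)} = -1 - 5 L$ ($H{\left(L \right)} = - 5 L - 1 = -1 - 5 L$)
$U{\left(r \right)} = -14 + 2 r$ ($U{\left(r \right)} = 2 \left(-7 + r\right) = -14 + 2 r$)
$U{\left(\left(t + H{\left(-9 \right)}\right) \left(36 - 26\right) \right)} + 20033 = \left(-14 + 2 \left(-73 - -44\right) \left(36 - 26\right)\right) + 20033 = \left(-14 + 2 \left(-73 + \left(-1 + 45\right)\right) 10\right) + 20033 = \left(-14 + 2 \left(-73 + 44\right) 10\right) + 20033 = \left(-14 + 2 \left(\left(-29\right) 10\right)\right) + 20033 = \left(-14 + 2 \left(-290\right)\right) + 20033 = \left(-14 - 580\right) + 20033 = -594 + 20033 = 19439$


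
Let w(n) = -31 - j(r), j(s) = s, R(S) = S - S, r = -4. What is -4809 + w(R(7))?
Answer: -4836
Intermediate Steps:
R(S) = 0
w(n) = -27 (w(n) = -31 - 1*(-4) = -31 + 4 = -27)
-4809 + w(R(7)) = -4809 - 27 = -4836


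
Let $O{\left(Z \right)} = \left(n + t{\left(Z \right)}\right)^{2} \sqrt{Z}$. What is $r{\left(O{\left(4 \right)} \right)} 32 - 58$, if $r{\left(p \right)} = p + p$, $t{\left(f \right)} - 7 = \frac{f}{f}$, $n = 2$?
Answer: $12742$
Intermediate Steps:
$t{\left(f \right)} = 8$ ($t{\left(f \right)} = 7 + \frac{f}{f} = 7 + 1 = 8$)
$O{\left(Z \right)} = 100 \sqrt{Z}$ ($O{\left(Z \right)} = \left(2 + 8\right)^{2} \sqrt{Z} = 10^{2} \sqrt{Z} = 100 \sqrt{Z}$)
$r{\left(p \right)} = 2 p$
$r{\left(O{\left(4 \right)} \right)} 32 - 58 = 2 \cdot 100 \sqrt{4} \cdot 32 - 58 = 2 \cdot 100 \cdot 2 \cdot 32 - 58 = 2 \cdot 200 \cdot 32 - 58 = 400 \cdot 32 - 58 = 12800 - 58 = 12742$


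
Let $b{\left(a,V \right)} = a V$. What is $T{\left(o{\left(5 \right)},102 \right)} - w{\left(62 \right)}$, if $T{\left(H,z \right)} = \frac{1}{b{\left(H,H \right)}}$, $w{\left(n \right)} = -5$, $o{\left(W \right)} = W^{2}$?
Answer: $\frac{3126}{625} \approx 5.0016$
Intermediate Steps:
$b{\left(a,V \right)} = V a$
$T{\left(H,z \right)} = \frac{1}{H^{2}}$ ($T{\left(H,z \right)} = \frac{1}{H H} = \frac{1}{H^{2}}$)
$T{\left(o{\left(5 \right)},102 \right)} - w{\left(62 \right)} = \frac{1}{625} - -5 = \frac{1}{625} + 5 = \frac{3126}{625}$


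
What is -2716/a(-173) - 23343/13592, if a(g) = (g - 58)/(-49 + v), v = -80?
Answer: -227025701/149512 ≈ -1518.4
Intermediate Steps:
a(g) = 58/129 - g/129 (a(g) = (g - 58)/(-49 - 80) = (-58 + g)/(-129) = (-58 + g)*(-1/129) = 58/129 - g/129)
-2716/a(-173) - 23343/13592 = -2716/(58/129 - 1/129*(-173)) - 23343/13592 = -2716/(58/129 + 173/129) - 23343*1/13592 = -2716/77/43 - 23343/13592 = -2716*43/77 - 23343/13592 = -16684/11 - 23343/13592 = -227025701/149512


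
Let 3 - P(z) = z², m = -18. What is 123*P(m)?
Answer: -39483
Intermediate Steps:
P(z) = 3 - z²
123*P(m) = 123*(3 - 1*(-18)²) = 123*(3 - 1*324) = 123*(3 - 324) = 123*(-321) = -39483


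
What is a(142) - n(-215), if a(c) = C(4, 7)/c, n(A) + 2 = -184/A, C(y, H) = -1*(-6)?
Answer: 18111/15265 ≈ 1.1864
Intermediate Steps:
C(y, H) = 6
n(A) = -2 - 184/A
a(c) = 6/c
a(142) - n(-215) = 6/142 - (-2 - 184/(-215)) = 6*(1/142) - (-2 - 184*(-1/215)) = 3/71 - (-2 + 184/215) = 3/71 - 1*(-246/215) = 3/71 + 246/215 = 18111/15265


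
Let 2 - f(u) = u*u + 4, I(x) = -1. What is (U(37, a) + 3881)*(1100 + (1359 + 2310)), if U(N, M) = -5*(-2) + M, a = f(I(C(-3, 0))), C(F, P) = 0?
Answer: 18541872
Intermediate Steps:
f(u) = -2 - u² (f(u) = 2 - (u*u + 4) = 2 - (u² + 4) = 2 - (4 + u²) = 2 + (-4 - u²) = -2 - u²)
a = -3 (a = -2 - 1*(-1)² = -2 - 1*1 = -2 - 1 = -3)
U(N, M) = 10 + M
(U(37, a) + 3881)*(1100 + (1359 + 2310)) = ((10 - 3) + 3881)*(1100 + (1359 + 2310)) = (7 + 3881)*(1100 + 3669) = 3888*4769 = 18541872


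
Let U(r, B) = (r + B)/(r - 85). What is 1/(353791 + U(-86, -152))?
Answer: 171/60498499 ≈ 2.8265e-6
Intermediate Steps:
U(r, B) = (B + r)/(-85 + r)
1/(353791 + U(-86, -152)) = 1/(353791 + (-152 - 86)/(-85 - 86)) = 1/(353791 - 238/(-171)) = 1/(353791 - 1/171*(-238)) = 1/(353791 + 238/171) = 1/(60498499/171) = 171/60498499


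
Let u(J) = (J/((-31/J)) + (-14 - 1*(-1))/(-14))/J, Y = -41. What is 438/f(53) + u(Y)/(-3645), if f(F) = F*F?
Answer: 28343323961/182189296170 ≈ 0.15557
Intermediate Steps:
f(F) = F**2
u(J) = (13/14 - J**2/31)/J (u(J) = (J*(-J/31) + (-14 + 1)*(-1/14))/J = (-J**2/31 - 13*(-1/14))/J = (-J**2/31 + 13/14)/J = (13/14 - J**2/31)/J)
438/f(53) + u(Y)/(-3645) = 438/(53**2) + (-1/31*(-41) + (13/14)/(-41))/(-3645) = 438/2809 + (41/31 + (13/14)*(-1/41))*(-1/3645) = 438*(1/2809) + (41/31 - 13/574)*(-1/3645) = 438/2809 + (23131/17794)*(-1/3645) = 438/2809 - 23131/64859130 = 28343323961/182189296170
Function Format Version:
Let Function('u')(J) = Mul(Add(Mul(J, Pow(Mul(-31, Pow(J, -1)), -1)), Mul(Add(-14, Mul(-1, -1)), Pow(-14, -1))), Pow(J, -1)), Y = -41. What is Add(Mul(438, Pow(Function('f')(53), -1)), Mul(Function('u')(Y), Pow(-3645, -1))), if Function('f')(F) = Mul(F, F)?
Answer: Rational(28343323961, 182189296170) ≈ 0.15557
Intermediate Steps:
Function('f')(F) = Pow(F, 2)
Function('u')(J) = Mul(Pow(J, -1), Add(Rational(13, 14), Mul(Rational(-1, 31), Pow(J, 2)))) (Function('u')(J) = Mul(Add(Mul(J, Mul(Rational(-1, 31), J)), Mul(Add(-14, 1), Rational(-1, 14))), Pow(J, -1)) = Mul(Add(Mul(Rational(-1, 31), Pow(J, 2)), Mul(-13, Rational(-1, 14))), Pow(J, -1)) = Mul(Add(Mul(Rational(-1, 31), Pow(J, 2)), Rational(13, 14)), Pow(J, -1)) = Mul(Add(Rational(13, 14), Mul(Rational(-1, 31), Pow(J, 2))), Pow(J, -1)) = Mul(Pow(J, -1), Add(Rational(13, 14), Mul(Rational(-1, 31), Pow(J, 2)))))
Add(Mul(438, Pow(Function('f')(53), -1)), Mul(Function('u')(Y), Pow(-3645, -1))) = Add(Mul(438, Pow(Pow(53, 2), -1)), Mul(Add(Mul(Rational(-1, 31), -41), Mul(Rational(13, 14), Pow(-41, -1))), Pow(-3645, -1))) = Add(Mul(438, Pow(2809, -1)), Mul(Add(Rational(41, 31), Mul(Rational(13, 14), Rational(-1, 41))), Rational(-1, 3645))) = Add(Mul(438, Rational(1, 2809)), Mul(Add(Rational(41, 31), Rational(-13, 574)), Rational(-1, 3645))) = Add(Rational(438, 2809), Mul(Rational(23131, 17794), Rational(-1, 3645))) = Add(Rational(438, 2809), Rational(-23131, 64859130)) = Rational(28343323961, 182189296170)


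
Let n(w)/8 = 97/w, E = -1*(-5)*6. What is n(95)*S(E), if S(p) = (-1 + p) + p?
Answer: 45784/95 ≈ 481.94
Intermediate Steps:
E = 30 (E = 5*6 = 30)
n(w) = 776/w (n(w) = 8*(97/w) = 776/w)
S(p) = -1 + 2*p
n(95)*S(E) = (776/95)*(-1 + 2*30) = (776*(1/95))*(-1 + 60) = (776/95)*59 = 45784/95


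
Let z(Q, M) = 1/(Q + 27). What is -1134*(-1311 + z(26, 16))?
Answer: 78792588/53 ≈ 1.4867e+6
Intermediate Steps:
z(Q, M) = 1/(27 + Q)
-1134*(-1311 + z(26, 16)) = -1134*(-1311 + 1/(27 + 26)) = -1134*(-1311 + 1/53) = -1134*(-69482/53) = 78792588/53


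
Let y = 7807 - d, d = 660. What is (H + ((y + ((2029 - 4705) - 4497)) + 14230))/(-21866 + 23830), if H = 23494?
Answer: 18849/982 ≈ 19.194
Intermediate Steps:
y = 7147 (y = 7807 - 1*660 = 7807 - 660 = 7147)
(H + ((y + ((2029 - 4705) - 4497)) + 14230))/(-21866 + 23830) = (23494 + ((7147 + ((2029 - 4705) - 4497)) + 14230))/(-21866 + 23830) = (23494 + ((7147 + (-2676 - 4497)) + 14230))/1964 = (23494 + ((7147 - 7173) + 14230))*(1/1964) = (23494 + (-26 + 14230))*(1/1964) = (23494 + 14204)*(1/1964) = 37698*(1/1964) = 18849/982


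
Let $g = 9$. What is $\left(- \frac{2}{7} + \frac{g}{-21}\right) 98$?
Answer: $-70$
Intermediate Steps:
$\left(- \frac{2}{7} + \frac{g}{-21}\right) 98 = \left(- \frac{2}{7} + \frac{9}{-21}\right) 98 = \left(\left(-2\right) \frac{1}{7} + 9 \left(- \frac{1}{21}\right)\right) 98 = \left(- \frac{2}{7} - \frac{3}{7}\right) 98 = \left(- \frac{5}{7}\right) 98 = -70$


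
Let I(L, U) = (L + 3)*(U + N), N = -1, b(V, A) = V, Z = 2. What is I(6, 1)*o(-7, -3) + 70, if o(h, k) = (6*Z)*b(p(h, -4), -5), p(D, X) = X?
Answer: 70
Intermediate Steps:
I(L, U) = (-1 + U)*(3 + L) (I(L, U) = (L + 3)*(U - 1) = (3 + L)*(-1 + U) = (-1 + U)*(3 + L))
o(h, k) = -48 (o(h, k) = (6*2)*(-4) = 12*(-4) = -48)
I(6, 1)*o(-7, -3) + 70 = (-3 - 1*6 + 3*1 + 6*1)*(-48) + 70 = (-3 - 6 + 3 + 6)*(-48) + 70 = 0*(-48) + 70 = 0 + 70 = 70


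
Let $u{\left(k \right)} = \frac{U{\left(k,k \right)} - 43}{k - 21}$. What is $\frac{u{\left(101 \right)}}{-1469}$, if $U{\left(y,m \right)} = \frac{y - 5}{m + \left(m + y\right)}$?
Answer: $\frac{4311}{11869520} \approx 0.0003632$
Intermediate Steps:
$U{\left(y,m \right)} = \frac{-5 + y}{y + 2 m}$
$u{\left(k \right)} = \frac{-43 + \frac{-5 + k}{3 k}}{-21 + k}$ ($u{\left(k \right)} = \frac{\frac{-5 + k}{k + 2 k} - 43}{k - 21} = \frac{\frac{-5 + k}{3 k} - 43}{-21 + k} = \frac{-43 + \frac{-5 + k}{3 k}}{-21 + k}$)
$\frac{u{\left(101 \right)}}{-1469} = \frac{\frac{1}{3} \cdot \frac{1}{101} \frac{1}{-21 + 101} \left(-5 - 12928\right)}{-1469} = \frac{1}{3} \cdot \frac{1}{101} \cdot \frac{1}{80} \left(-5 - 12928\right) \left(- \frac{1}{1469}\right) = \frac{1}{3} \cdot \frac{1}{101} \cdot \frac{1}{80} \left(-12933\right) \left(- \frac{1}{1469}\right) = \left(- \frac{4311}{8080}\right) \left(- \frac{1}{1469}\right) = \frac{4311}{11869520}$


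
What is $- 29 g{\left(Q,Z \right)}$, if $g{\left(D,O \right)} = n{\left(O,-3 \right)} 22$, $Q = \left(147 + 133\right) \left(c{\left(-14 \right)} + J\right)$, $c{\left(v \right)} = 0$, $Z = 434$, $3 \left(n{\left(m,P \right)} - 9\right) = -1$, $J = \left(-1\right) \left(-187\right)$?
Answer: $- \frac{16588}{3} \approx -5529.3$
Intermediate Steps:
$J = 187$
$n{\left(m,P \right)} = \frac{26}{3}$ ($n{\left(m,P \right)} = 9 + \frac{1}{3} \left(-1\right) = 9 - \frac{1}{3} = \frac{26}{3}$)
$Q = 52360$ ($Q = \left(147 + 133\right) \left(0 + 187\right) = 280 \cdot 187 = 52360$)
$g{\left(D,O \right)} = \frac{572}{3}$ ($g{\left(D,O \right)} = \frac{26}{3} \cdot 22 = \frac{572}{3}$)
$- 29 g{\left(Q,Z \right)} = \left(-29\right) \frac{572}{3} = - \frac{16588}{3}$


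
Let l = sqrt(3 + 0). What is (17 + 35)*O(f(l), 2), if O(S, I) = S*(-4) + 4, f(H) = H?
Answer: 208 - 208*sqrt(3) ≈ -152.27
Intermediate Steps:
l = sqrt(3) ≈ 1.7320
O(S, I) = 4 - 4*S (O(S, I) = -4*S + 4 = 4 - 4*S)
(17 + 35)*O(f(l), 2) = (17 + 35)*(4 - 4*sqrt(3)) = 52*(4 - 4*sqrt(3)) = 208 - 208*sqrt(3)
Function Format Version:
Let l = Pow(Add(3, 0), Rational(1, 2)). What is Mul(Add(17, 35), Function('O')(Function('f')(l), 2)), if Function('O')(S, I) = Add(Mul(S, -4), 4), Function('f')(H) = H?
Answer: Add(208, Mul(-208, Pow(3, Rational(1, 2)))) ≈ -152.27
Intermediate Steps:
l = Pow(3, Rational(1, 2)) ≈ 1.7320
Function('O')(S, I) = Add(4, Mul(-4, S)) (Function('O')(S, I) = Add(Mul(-4, S), 4) = Add(4, Mul(-4, S)))
Mul(Add(17, 35), Function('O')(Function('f')(l), 2)) = Mul(Add(17, 35), Add(4, Mul(-4, Pow(3, Rational(1, 2))))) = Mul(52, Add(4, Mul(-4, Pow(3, Rational(1, 2))))) = Add(208, Mul(-208, Pow(3, Rational(1, 2))))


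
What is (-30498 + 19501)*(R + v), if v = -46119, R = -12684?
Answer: 646656591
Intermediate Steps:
(-30498 + 19501)*(R + v) = (-30498 + 19501)*(-12684 - 46119) = -10997*(-58803) = 646656591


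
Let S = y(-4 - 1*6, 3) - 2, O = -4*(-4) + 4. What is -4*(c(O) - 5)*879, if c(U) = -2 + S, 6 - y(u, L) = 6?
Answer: 31644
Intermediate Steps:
y(u, L) = 0 (y(u, L) = 6 - 1*6 = 6 - 6 = 0)
O = 20 (O = 16 + 4 = 20)
S = -2 (S = 0 - 2 = -2)
c(U) = -4 (c(U) = -2 - 2 = -4)
-4*(c(O) - 5)*879 = -4*(-4 - 5)*879 = -4*(-9)*879 = 36*879 = 31644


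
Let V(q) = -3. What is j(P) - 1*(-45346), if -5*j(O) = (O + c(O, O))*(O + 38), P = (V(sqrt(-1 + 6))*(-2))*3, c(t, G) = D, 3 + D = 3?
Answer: 225722/5 ≈ 45144.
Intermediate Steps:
D = 0 (D = -3 + 3 = 0)
c(t, G) = 0
P = 18 (P = -3*(-2)*3 = 6*3 = 18)
j(O) = -O*(38 + O)/5 (j(O) = -(O + 0)*(O + 38)/5 = -O*(38 + O)/5)
j(P) - 1*(-45346) = (1/5)*18*(-38 - 1*18) - 1*(-45346) = (1/5)*18*(-38 - 18) + 45346 = (1/5)*18*(-56) + 45346 = -1008/5 + 45346 = 225722/5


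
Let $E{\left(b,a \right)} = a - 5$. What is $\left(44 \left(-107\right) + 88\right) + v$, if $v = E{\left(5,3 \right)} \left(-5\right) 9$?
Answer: $-4530$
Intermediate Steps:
$E{\left(b,a \right)} = -5 + a$
$v = 90$ ($v = \left(-5 + 3\right) \left(-5\right) 9 = \left(-2\right) \left(-5\right) 9 = 10 \cdot 9 = 90$)
$\left(44 \left(-107\right) + 88\right) + v = \left(44 \left(-107\right) + 88\right) + 90 = \left(-4708 + 88\right) + 90 = -4620 + 90 = -4530$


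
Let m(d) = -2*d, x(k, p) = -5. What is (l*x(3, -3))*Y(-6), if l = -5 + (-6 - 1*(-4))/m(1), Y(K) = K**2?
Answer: 720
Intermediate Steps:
l = -4 (l = -5 + (-6 - 1*(-4))/((-2*1)) = -5 + (-6 + 4)/(-2) = -5 - 2*(-1/2) = -5 + 1 = -4)
(l*x(3, -3))*Y(-6) = -4*(-5)*(-6)**2 = 20*36 = 720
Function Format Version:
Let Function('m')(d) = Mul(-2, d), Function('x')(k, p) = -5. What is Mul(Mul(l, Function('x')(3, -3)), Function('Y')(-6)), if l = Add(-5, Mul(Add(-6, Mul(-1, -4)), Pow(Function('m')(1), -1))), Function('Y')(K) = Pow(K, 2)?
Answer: 720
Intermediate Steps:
l = -4 (l = Add(-5, Mul(Add(-6, Mul(-1, -4)), Pow(Mul(-2, 1), -1))) = Add(-5, Mul(Add(-6, 4), Pow(-2, -1))) = Add(-5, Mul(-2, Rational(-1, 2))) = Add(-5, 1) = -4)
Mul(Mul(l, Function('x')(3, -3)), Function('Y')(-6)) = Mul(Mul(-4, -5), Pow(-6, 2)) = Mul(20, 36) = 720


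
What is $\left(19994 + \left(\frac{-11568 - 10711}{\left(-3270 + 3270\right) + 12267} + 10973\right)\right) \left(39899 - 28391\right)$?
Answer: $\frac{1457104254760}{4089} \approx 3.5635 \cdot 10^{8}$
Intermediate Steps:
$\left(19994 + \left(\frac{-11568 - 10711}{\left(-3270 + 3270\right) + 12267} + 10973\right)\right) \left(39899 - 28391\right) = \left(19994 + \left(- \frac{22279}{0 + 12267} + 10973\right)\right) 11508 = \left(19994 + \left(- \frac{22279}{12267} + 10973\right)\right) 11508 = \left(19994 + \frac{134583512}{12267}\right) 11508 = \frac{379849910}{12267} \cdot 11508 = \frac{1457104254760}{4089}$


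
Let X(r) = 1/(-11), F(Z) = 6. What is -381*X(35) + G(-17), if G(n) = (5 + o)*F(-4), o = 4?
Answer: 975/11 ≈ 88.636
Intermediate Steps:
X(r) = -1/11
G(n) = 54 (G(n) = (5 + 4)*6 = 9*6 = 54)
-381*X(35) + G(-17) = -381*(-1/11) + 54 = 381/11 + 54 = 975/11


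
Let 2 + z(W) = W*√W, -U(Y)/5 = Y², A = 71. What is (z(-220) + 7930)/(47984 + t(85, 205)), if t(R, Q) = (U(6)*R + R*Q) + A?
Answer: 1982/12545 - 22*I*√55/2509 ≈ 0.15799 - 0.065028*I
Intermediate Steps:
U(Y) = -5*Y²
z(W) = -2 + W^(3/2) (z(W) = -2 + W*√W = -2 + W^(3/2))
t(R, Q) = 71 - 180*R + Q*R (t(R, Q) = ((-5*6²)*R + R*Q) + 71 = ((-5*36)*R + Q*R) + 71 = (-180*R + Q*R) + 71 = 71 - 180*R + Q*R)
(z(-220) + 7930)/(47984 + t(85, 205)) = ((-2 + (-220)^(3/2)) + 7930)/(47984 + (71 - 180*85 + 205*85)) = ((-2 - 440*I*√55) + 7930)/(47984 + (71 - 15300 + 17425)) = (7928 - 440*I*√55)/(47984 + 2196) = (7928 - 440*I*√55)/50180 = (7928 - 440*I*√55)*(1/50180) = 1982/12545 - 22*I*√55/2509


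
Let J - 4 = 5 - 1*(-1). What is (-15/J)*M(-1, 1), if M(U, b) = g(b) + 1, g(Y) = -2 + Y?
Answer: 0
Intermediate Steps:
J = 10 (J = 4 + (5 - 1*(-1)) = 4 + (5 + 1) = 4 + 6 = 10)
M(U, b) = -1 + b (M(U, b) = (-2 + b) + 1 = -1 + b)
(-15/J)*M(-1, 1) = (-15/10)*(-1 + 1) = -15*⅒*0 = -3/2*0 = 0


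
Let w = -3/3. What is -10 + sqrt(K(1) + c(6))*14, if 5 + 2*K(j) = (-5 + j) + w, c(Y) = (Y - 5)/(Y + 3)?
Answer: -10 + 28*I*sqrt(11)/3 ≈ -10.0 + 30.955*I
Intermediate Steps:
w = -1 (w = -3*1/3 = -1)
c(Y) = (-5 + Y)/(3 + Y)
K(j) = -11/2 + j/2 (K(j) = -5/2 + ((-5 + j) - 1)/2 = -5/2 + (-6 + j)/2 = -5/2 + (-3 + j/2) = -11/2 + j/2)
-10 + sqrt(K(1) + c(6))*14 = -10 + sqrt((-11/2 + (1/2)*1) + (-5 + 6)/(3 + 6))*14 = -10 + sqrt((-11/2 + 1/2) + 1/9)*14 = -10 + sqrt(-5 + (1/9)*1)*14 = -10 + sqrt(-5 + 1/9)*14 = -10 + sqrt(-44/9)*14 = -10 + (2*I*sqrt(11)/3)*14 = -10 + 28*I*sqrt(11)/3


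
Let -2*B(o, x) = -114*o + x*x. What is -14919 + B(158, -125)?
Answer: -27451/2 ≈ -13726.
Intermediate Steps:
B(o, x) = 57*o - x²/2 (B(o, x) = -(-114*o + x*x)/2 = -(-114*o + x²)/2 = -(x² - 114*o)/2 = 57*o - x²/2)
-14919 + B(158, -125) = -14919 + (57*158 - ½*(-125)²) = -14919 + (9006 - ½*15625) = -14919 + (9006 - 15625/2) = -14919 + 2387/2 = -27451/2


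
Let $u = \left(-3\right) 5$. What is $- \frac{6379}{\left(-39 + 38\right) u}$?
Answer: $- \frac{6379}{15} \approx -425.27$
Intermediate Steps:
$u = -15$
$- \frac{6379}{\left(-39 + 38\right) u} = - \frac{6379}{\left(-39 + 38\right) \left(-15\right)} = - \frac{6379}{\left(-1\right) \left(-15\right)} = - \frac{6379}{15}$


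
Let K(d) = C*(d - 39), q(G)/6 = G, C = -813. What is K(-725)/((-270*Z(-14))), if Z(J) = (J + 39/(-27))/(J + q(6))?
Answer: 2277484/695 ≈ 3277.0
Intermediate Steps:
q(G) = 6*G
K(d) = 31707 - 813*d (K(d) = -813*(d - 39) = -813*(-39 + d) = 31707 - 813*d)
Z(J) = (-13/9 + J)/(36 + J) (Z(J) = (J + 39/(-27))/(J + 6*6) = (J + 39*(-1/27))/(J + 36) = (J - 13/9)/(36 + J) = (-13/9 + J)/(36 + J))
K(-725)/((-270*Z(-14))) = (31707 - 813*(-725))/((-270*(-13/9 - 14)/(36 - 14))) = (31707 + 589425)/((-270*(-139)/(22*9))) = 621132/((-135*(-139)/(11*9))) = 621132/((-270*(-139/198))) = 621132/(2085/11) = 621132*(11/2085) = 2277484/695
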